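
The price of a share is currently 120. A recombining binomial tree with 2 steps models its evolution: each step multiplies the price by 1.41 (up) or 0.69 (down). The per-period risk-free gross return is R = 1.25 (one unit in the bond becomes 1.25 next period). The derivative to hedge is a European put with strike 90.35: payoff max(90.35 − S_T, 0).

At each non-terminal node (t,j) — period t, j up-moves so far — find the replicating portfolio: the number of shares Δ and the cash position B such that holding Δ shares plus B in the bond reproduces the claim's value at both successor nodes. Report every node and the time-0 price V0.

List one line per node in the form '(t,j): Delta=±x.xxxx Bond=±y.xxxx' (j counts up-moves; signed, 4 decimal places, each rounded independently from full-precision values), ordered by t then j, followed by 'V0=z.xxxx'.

Since d<R<u, set p* = (R−d)/(u−d) = 0.7778; price each node as the discounted p*-expectation of its children.
Terminal payoffs: V(2,0)=33.2180, V(2,1)=0.0000, V(2,2)=0.0000
(1,0): S=82.8000. Δ = (V_up−V_dn)/(S_up−S_dn) = (0.0000−33.2180)/(116.7480−57.1320) = -0.5572. V = [p*·0.0000 + (1−p*)·33.2180]/1.25 = 5.9054. B = V − Δ·S = 52.0415.
(1,1): S=169.2000. Δ = (V_up−V_dn)/(S_up−S_dn) = (0.0000−0.0000)/(238.5720−116.7480) = 0.0000. V = [p*·0.0000 + (1−p*)·0.0000]/1.25 = 0.0000. B = V − Δ·S = 0.0000.
(0,0): S=120.0000. Δ = (V_up−V_dn)/(S_up−S_dn) = (0.0000−5.9054)/(169.2000−82.8000) = -0.0683. V = [p*·0.0000 + (1−p*)·5.9054]/1.25 = 1.0499. B = V − Δ·S = 9.2518.
Each (Δ,B) replicates both successor values, so the strategy is self-financing and V0 is arbitrage-free.

(0,0): Delta=-0.0683 Bond=9.2518
(1,0): Delta=-0.5572 Bond=52.0415
(1,1): Delta=0.0000 Bond=0.0000
V0=1.0499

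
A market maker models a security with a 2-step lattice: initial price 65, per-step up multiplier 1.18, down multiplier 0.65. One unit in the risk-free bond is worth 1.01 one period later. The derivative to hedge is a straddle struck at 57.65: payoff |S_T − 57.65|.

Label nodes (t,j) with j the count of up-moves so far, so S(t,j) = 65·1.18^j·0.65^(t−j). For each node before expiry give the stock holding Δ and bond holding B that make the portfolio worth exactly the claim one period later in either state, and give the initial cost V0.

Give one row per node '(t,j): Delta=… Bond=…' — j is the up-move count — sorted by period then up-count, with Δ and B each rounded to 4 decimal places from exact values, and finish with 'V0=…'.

(0,0): Delta=0.2828 Bond=2.8522
(1,0): Delta=-1.0000 Bond=57.0792
(1,1): Delta=0.6165 Bond=-22.7131
V0=21.2345

Since d<R<u, set p* = (R−d)/(u−d) = 0.6792; price each node as the discounted p*-expectation of its children.
At expiry t=2: V(2,0)=30.1875, V(2,1)=7.7950, V(2,2)=32.8560
  t=1,j=0: stock 42.2500 → up 49.8550 (V=7.7950), down 27.4625 (V=30.1875). Price 14.8292; hedge Δ=-1.0000, bond B=57.0792.
  t=1,j=1: stock 76.7000 → up 90.5060 (V=32.8560), down 49.8550 (V=7.7950). Price 24.5718; hedge Δ=0.6165, bond B=-22.7131.
  t=0,j=0: stock 65.0000 → up 76.7000 (V=24.5718), down 42.2500 (V=14.8292). Price 21.2345; hedge Δ=0.2828, bond B=2.8522.
Check: Δ(0,0)·S0 + B(0,0) = 21.2345 = V0.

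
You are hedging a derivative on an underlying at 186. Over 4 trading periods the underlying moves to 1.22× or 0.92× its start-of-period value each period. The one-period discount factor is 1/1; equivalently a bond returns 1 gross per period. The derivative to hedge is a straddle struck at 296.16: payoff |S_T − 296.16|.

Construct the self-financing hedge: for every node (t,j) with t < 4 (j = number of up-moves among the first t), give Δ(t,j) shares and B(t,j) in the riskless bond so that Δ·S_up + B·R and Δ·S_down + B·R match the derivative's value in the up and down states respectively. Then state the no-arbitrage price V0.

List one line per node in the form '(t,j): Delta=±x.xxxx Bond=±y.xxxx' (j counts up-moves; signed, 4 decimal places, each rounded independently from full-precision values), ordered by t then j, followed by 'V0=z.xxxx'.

Since d<R<u, set p* = (R−d)/(u−d) = 0.2667; price each node as the discounted p*-expectation of its children.
Terminal payoffs: V(4,0)=162.9109, V(4,1)=119.4601, V(4,2)=61.8406, V(4,3)=14.5679, V(4,4)=115.8922
Node (3,0) S=144.8360: V=(p*·119.4601+(1−p*)·162.9109)/1=151.3240; Δ=(119.4601−162.9109)/(176.6999−133.2491)=-1.0000; B=V−Δ·S=296.1600
Node (3,1) S=192.0651: V=(p*·61.8406+(1−p*)·119.4601)/1=104.0949; Δ=(61.8406−119.4601)/(234.3194−176.6999)=-1.0000; B=V−Δ·S=296.1600
Node (3,2) S=254.6950: V=(p*·14.5679+(1−p*)·61.8406)/1=49.2345; Δ=(14.5679−61.8406)/(310.7279−234.3194)=-0.6187; B=V−Δ·S=206.8102
Node (3,3) S=337.7477: V=(p*·115.8922+(1−p*)·14.5679)/1=41.5877; Δ=(115.8922−14.5679)/(412.0522−310.7279)=1.0000; B=V−Δ·S=-296.1600
Node (2,0) S=157.4304: V=(p*·104.0949+(1−p*)·151.3240)/1=138.7296; Δ=(104.0949−151.3240)/(192.0651−144.8360)=-1.0000; B=V−Δ·S=296.1600
Node (2,1) S=208.7664: V=(p*·49.2345+(1−p*)·104.0949)/1=89.4655; Δ=(49.2345−104.0949)/(254.6950−192.0651)=-0.8759; B=V−Δ·S=272.3334
Node (2,2) S=276.8424: V=(p*·41.5877+(1−p*)·49.2345)/1=47.1954; Δ=(41.5877−49.2345)/(337.7477−254.6950)=-0.0921; B=V−Δ·S=72.6848
Node (1,0) S=171.1200: V=(p*·89.4655+(1−p*)·138.7296)/1=125.5925; Δ=(89.4655−138.7296)/(208.7664−157.4304)=-0.9596; B=V−Δ·S=289.8062
Node (1,1) S=226.9200: V=(p*·47.1954+(1−p*)·89.4655)/1=78.1935; Δ=(47.1954−89.4655)/(276.8424−208.7664)=-0.6209; B=V−Δ·S=219.0937
Node (0,0) S=186.0000: V=(p*·78.1935+(1−p*)·125.5925)/1=112.9528; Δ=(78.1935−125.5925)/(226.9200−171.1200)=-0.8494; B=V−Δ·S=270.9496
Each (Δ,B) replicates both successor values, so the strategy is self-financing and V0 is arbitrage-free.

(0,0): Delta=-0.8494 Bond=270.9496
(1,0): Delta=-0.9596 Bond=289.8062
(1,1): Delta=-0.6209 Bond=219.0937
(2,0): Delta=-1.0000 Bond=296.1600
(2,1): Delta=-0.8759 Bond=272.3334
(2,2): Delta=-0.0921 Bond=72.6848
(3,0): Delta=-1.0000 Bond=296.1600
(3,1): Delta=-1.0000 Bond=296.1600
(3,2): Delta=-0.6187 Bond=206.8102
(3,3): Delta=1.0000 Bond=-296.1600
V0=112.9528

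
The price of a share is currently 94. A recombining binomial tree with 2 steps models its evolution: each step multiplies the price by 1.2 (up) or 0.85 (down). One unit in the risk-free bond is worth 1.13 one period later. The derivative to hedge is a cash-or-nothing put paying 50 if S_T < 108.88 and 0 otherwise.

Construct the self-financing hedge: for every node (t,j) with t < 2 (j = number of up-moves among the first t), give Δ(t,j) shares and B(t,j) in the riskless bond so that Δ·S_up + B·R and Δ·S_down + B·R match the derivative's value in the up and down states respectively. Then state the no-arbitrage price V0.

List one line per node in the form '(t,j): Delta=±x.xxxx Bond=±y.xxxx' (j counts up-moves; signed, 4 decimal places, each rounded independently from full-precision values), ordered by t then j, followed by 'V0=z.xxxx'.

Under the risk-neutral measure, an up-move has probability p* = (R−d)/(u−d) = 0.8000 and values discount at R = 1.13.
Terminal payoffs: V(2,0)=50.0000, V(2,1)=50.0000, V(2,2)=0.0000
  t=1,j=0: stock 79.9000 → up 95.8800 (V=50.0000), down 67.9150 (V=50.0000). Price 44.2478; hedge Δ=0.0000, bond B=44.2478.
  t=1,j=1: stock 112.8000 → up 135.3600 (V=0.0000), down 95.8800 (V=50.0000). Price 8.8496; hedge Δ=-1.2665, bond B=151.7067.
  t=0,j=0: stock 94.0000 → up 112.8000 (V=8.8496), down 79.9000 (V=44.2478). Price 14.0966; hedge Δ=-1.0759, bond B=115.2344.
The time-0 hedge costs 14.0966, which is the no-arbitrage price.

(0,0): Delta=-1.0759 Bond=115.2344
(1,0): Delta=0.0000 Bond=44.2478
(1,1): Delta=-1.2665 Bond=151.7067
V0=14.0966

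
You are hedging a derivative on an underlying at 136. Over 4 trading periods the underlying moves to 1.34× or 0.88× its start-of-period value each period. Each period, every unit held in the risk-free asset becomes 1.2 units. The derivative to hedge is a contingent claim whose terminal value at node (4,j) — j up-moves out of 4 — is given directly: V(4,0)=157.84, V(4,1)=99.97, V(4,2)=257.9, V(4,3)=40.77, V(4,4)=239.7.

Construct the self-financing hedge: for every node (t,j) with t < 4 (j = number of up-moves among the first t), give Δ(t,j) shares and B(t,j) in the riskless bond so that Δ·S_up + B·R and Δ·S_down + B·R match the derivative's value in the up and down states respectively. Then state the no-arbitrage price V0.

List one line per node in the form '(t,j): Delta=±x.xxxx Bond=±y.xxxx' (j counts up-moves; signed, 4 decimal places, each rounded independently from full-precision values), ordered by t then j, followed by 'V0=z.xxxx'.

(0,0): Delta=-0.0007 Bond=73.1049
(1,0): Delta=-0.5495 Bond=153.4113
(1,1): Delta=0.1570 Bond=58.9886
(2,0): Delta=1.5868 Bond=-40.9021
(2,1): Delta=-1.1633 Bond=282.5292
(2,2): Delta=0.5364 Bond=-21.8513
(3,0): Delta=-1.3574 Bond=223.7899
(3,1): Delta=2.4328 Bond=-168.4641
(3,2): Delta=-2.1965 Bond=561.0659
(3,3): Delta=1.3216 Bond=-283.1598
V0=73.0148

Under the risk-neutral measure, an up-move has probability p* = (R−d)/(u−d) = 0.6957 and values discount at R = 1.2.
Terminal values V(4,·): V(4,0)=157.8400, V(4,1)=99.9700, V(4,2)=257.9000, V(4,3)=40.7700, V(4,4)=239.7000
  t=3,j=0: stock 92.6802 → up 124.1915 (V=99.9700), down 81.5586 (V=157.8400). Price 97.9855; hedge Δ=-1.3574, bond B=223.7899.
  t=3,j=1: stock 141.1267 → up 189.1097 (V=257.9000), down 124.1915 (V=99.9700). Price 174.8620; hedge Δ=2.4328, bond B=-168.4641.
  t=3,j=2: stock 214.8974 → up 287.9625 (V=40.7700), down 189.1097 (V=257.9000). Price 89.0442; hedge Δ=-2.1965, bond B=561.0659.
  t=3,j=3: stock 327.2301 → up 438.4884 (V=239.7000), down 287.9625 (V=40.7700). Price 149.2967; hedge Δ=1.3216, bond B=-283.1598.
  t=2,j=0: stock 105.3184 → up 141.1267 (V=174.8620), down 92.6802 (V=97.9855). Price 126.2206; hedge Δ=1.5868, bond B=-40.9021.
  t=2,j=1: stock 160.3712 → up 214.8974 (V=89.0442), down 141.1267 (V=174.8620). Price 95.9689; hedge Δ=-1.1633, bond B=282.5292.
  t=2,j=2: stock 244.2016 → up 327.2301 (V=149.2967), down 214.8974 (V=89.0442). Price 109.1325; hedge Δ=0.5364, bond B=-21.8513.
  t=1,j=0: stock 119.6800 → up 160.3712 (V=95.9689), down 105.3184 (V=126.2206). Price 87.6466; hedge Δ=-0.5495, bond B=153.4113.
  t=1,j=1: stock 182.2400 → up 244.2016 (V=109.1325), down 160.3712 (V=95.9689). Price 87.6052; hedge Δ=0.1570, bond B=58.9886.
  t=0,j=0: stock 136.0000 → up 182.2400 (V=87.6052), down 119.6800 (V=87.6466). Price 73.0148; hedge Δ=-0.0007, bond B=73.1049.
Self-financing check: at every node Δ·S+B equals the discounted successor values.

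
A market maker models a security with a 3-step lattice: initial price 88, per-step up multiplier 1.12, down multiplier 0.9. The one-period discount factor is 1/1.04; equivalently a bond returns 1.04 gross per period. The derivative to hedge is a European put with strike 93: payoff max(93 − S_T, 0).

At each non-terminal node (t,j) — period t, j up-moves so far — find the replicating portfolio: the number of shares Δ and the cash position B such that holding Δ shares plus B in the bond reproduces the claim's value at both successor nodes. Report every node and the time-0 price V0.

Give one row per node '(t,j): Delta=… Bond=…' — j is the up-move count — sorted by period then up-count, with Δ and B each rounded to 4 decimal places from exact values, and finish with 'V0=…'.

Since d<R<u, set p* = (R−d)/(u−d) = 0.6364; price each node as the discounted p*-expectation of its children.
Payoff layer (t=3): V(3,0)=28.8480, V(3,1)=13.1664, V(3,2)=0.0000, V(3,3)=0.0000
  t=2,j=0: stock 71.2800 → up 79.8336 (V=13.1664), down 64.1520 (V=28.8480). Price 18.1431; hedge Δ=-1.0000, bond B=89.4231.
  t=2,j=1: stock 88.7040 → up 99.3485 (V=0.0000), down 79.8336 (V=13.1664). Price 4.6036; hedge Δ=-0.6747, bond B=64.4509.
  t=2,j=2: stock 110.3872 → up 123.6337 (V=0.0000), down 99.3485 (V=0.0000). Price 0.0000; hedge Δ=0.0000, bond B=0.0000.
  t=1,j=0: stock 79.2000 → up 88.7040 (V=4.6036), down 71.2800 (V=18.1431). Price 9.1606; hedge Δ=-0.7771, bond B=70.7036.
  t=1,j=1: stock 98.5600 → up 110.3872 (V=0.0000), down 88.7040 (V=4.6036). Price 1.6097; hedge Δ=-0.2123, bond B=22.5353.
  t=0,j=0: stock 88.0000 → up 98.5600 (V=1.6097), down 79.2000 (V=9.1606). Price 4.1880; hedge Δ=-0.3900, bond B=38.5106.
Self-financing check: at every node Δ·S+B equals the discounted successor values.

(0,0): Delta=-0.3900 Bond=38.5106
(1,0): Delta=-0.7771 Bond=70.7036
(1,1): Delta=-0.2123 Bond=22.5353
(2,0): Delta=-1.0000 Bond=89.4231
(2,1): Delta=-0.6747 Bond=64.4509
(2,2): Delta=0.0000 Bond=0.0000
V0=4.1880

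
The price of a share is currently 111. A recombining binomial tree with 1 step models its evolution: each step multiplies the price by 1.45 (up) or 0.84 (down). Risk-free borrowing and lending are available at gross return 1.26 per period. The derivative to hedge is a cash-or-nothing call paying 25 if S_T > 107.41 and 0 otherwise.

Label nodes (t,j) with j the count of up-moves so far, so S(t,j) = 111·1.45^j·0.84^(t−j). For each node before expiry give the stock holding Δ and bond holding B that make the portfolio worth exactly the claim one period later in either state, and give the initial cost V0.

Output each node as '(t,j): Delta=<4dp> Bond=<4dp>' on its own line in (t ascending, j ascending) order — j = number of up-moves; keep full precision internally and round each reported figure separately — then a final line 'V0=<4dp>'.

Under the risk-neutral measure, an up-move has probability p* = (R−d)/(u−d) = 0.6885 and values discount at R = 1.26.
At expiry t=1: V(1,0)=0.0000, V(1,1)=25.0000
Node (0,0) S=111.0000: V=(p*·25.0000+(1−p*)·0.0000)/1.26=13.6612; Δ=(25.0000−0.0000)/(160.9500−93.2400)=0.3692; B=V−Δ·S=-27.3224
Root portfolio cost Δ·111+B reproduces V0=13.6612.

(0,0): Delta=0.3692 Bond=-27.3224
V0=13.6612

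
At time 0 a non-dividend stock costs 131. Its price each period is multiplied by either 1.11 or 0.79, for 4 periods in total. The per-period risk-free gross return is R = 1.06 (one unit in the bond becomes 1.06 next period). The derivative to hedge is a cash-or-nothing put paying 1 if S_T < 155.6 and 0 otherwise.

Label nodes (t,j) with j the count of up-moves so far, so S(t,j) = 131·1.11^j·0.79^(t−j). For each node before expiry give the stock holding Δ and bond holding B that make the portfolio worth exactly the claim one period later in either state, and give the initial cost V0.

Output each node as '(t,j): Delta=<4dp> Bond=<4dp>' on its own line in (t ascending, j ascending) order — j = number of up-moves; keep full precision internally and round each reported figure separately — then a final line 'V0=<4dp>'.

(0,0): Delta=-0.0120 Bond=1.9667
(1,0): Delta=0.0000 Bond=0.8396
(1,1): Delta=-0.0136 Bond=2.3153
(2,0): Delta=0.0000 Bond=0.8900
(2,1): Delta=0.0000 Bond=0.8900
(2,2): Delta=-0.0154 Bond=2.7439
(3,0): Delta=0.0000 Bond=0.9434
(3,1): Delta=0.0000 Bond=0.9434
(3,2): Delta=0.0000 Bond=0.9434
(3,3): Delta=-0.0174 Bond=3.2724
V0=0.3906

The replicating-portfolio and risk-neutral prices coincide; use p* = (1.06−0.79)/(1.11−0.79) = 0.8437 for the latter.
Terminal payoffs: V(4,0)=1.0000, V(4,1)=1.0000, V(4,2)=1.0000, V(4,3)=1.0000, V(4,4)=0.0000
  t=3,j=0: stock 64.5881 → up 71.6928 (V=1.0000), down 51.0246 (V=1.0000). Price 0.9434; hedge Δ=0.0000, bond B=0.9434.
  t=3,j=1: stock 90.7504 → up 100.7329 (V=1.0000), down 71.6928 (V=1.0000). Price 0.9434; hedge Δ=0.0000, bond B=0.9434.
  t=3,j=2: stock 127.5100 → up 141.5361 (V=1.0000), down 100.7329 (V=1.0000). Price 0.9434; hedge Δ=0.0000, bond B=0.9434.
  t=3,j=3: stock 179.1597 → up 198.8672 (V=0.0000), down 141.5361 (V=1.0000). Price 0.1474; hedge Δ=-0.0174, bond B=3.2724.
  t=2,j=0: stock 81.7571 → up 90.7504 (V=0.9434), down 64.5881 (V=0.9434). Price 0.8900; hedge Δ=0.0000, bond B=0.8900.
  t=2,j=1: stock 114.8739 → up 127.5100 (V=0.9434), down 90.7504 (V=0.9434). Price 0.8900; hedge Δ=0.0000, bond B=0.8900.
  t=2,j=2: stock 161.4051 → up 179.1597 (V=0.1474), down 127.5100 (V=0.9434). Price 0.2564; hedge Δ=-0.0154, bond B=2.7439.
  t=1,j=0: stock 103.4900 → up 114.8739 (V=0.8900), down 81.7571 (V=0.8900). Price 0.8396; hedge Δ=0.0000, bond B=0.8396.
  t=1,j=1: stock 145.4100 → up 161.4051 (V=0.2564), down 114.8739 (V=0.8900). Price 0.3353; hedge Δ=-0.0136, bond B=2.3153.
  t=0,j=0: stock 131.0000 → up 145.4100 (V=0.3353), down 103.4900 (V=0.8396). Price 0.3906; hedge Δ=-0.0120, bond B=1.9667.
The time-0 hedge costs 0.3906, which is the no-arbitrage price.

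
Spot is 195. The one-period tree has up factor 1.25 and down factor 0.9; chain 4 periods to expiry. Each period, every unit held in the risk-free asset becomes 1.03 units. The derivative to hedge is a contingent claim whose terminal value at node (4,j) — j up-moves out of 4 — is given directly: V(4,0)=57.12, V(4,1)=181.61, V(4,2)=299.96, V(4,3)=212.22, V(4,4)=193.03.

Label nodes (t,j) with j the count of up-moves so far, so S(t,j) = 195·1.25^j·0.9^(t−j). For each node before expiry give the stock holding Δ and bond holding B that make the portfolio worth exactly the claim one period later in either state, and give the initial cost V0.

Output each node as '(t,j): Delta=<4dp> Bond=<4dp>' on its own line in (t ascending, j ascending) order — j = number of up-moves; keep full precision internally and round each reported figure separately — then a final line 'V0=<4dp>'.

(0,0): Delta=0.7940 Bond=27.3564
(1,0): Delta=1.4171 Bond=-81.1773
(1,1): Delta=0.0347 Bond=213.2384
(2,0): Delta=2.1462 Bond=-198.7875
(2,1): Delta=0.5286 Bond=111.2989
(2,2): Delta=-0.5670 Bond=402.9746
(3,0): Delta=2.5021 Bond=-255.3370
(3,1): Delta=1.7127 Bond=-119.1442
(3,2): Delta=-0.9142 Bond=510.2691
(3,3): Delta=-0.1440 Bond=253.9473
V0=182.1786

No-arbitrage ⇒ martingale measure with p* = (R−d)/(u−d) = 0.3714.
At expiry t=4: V(4,0)=57.1200, V(4,1)=181.6100, V(4,2)=299.9600, V(4,3)=212.2200, V(4,4)=193.0300
(3,0): S=142.1550. Δ = (V_up−V_dn)/(S_up−S_dn) = (181.6100−57.1200)/(177.6938−127.9395) = 2.5021. V = [p*·181.6100 + (1−p*)·57.1200]/1.03 = 100.3487. B = V − Δ·S = -255.3370.
(3,1): S=197.4375. Δ = (V_up−V_dn)/(S_up−S_dn) = (299.9600−181.6100)/(246.7969−177.6937) = 1.7127. V = [p*·299.9600 + (1−p*)·181.6100]/1.03 = 218.9986. B = V − Δ·S = -119.1442.
(3,2): S=274.2188. Δ = (V_up−V_dn)/(S_up−S_dn) = (212.2200−299.9600)/(342.7734−246.7969) = -0.9142. V = [p*·212.2200 + (1−p*)·299.9600]/1.03 = 259.5834. B = V − Δ·S = 510.2691.
(3,3): S=380.8594. Δ = (V_up−V_dn)/(S_up−S_dn) = (193.0300−212.2200)/(476.0742−342.7734) = -0.1440. V = [p*·193.0300 + (1−p*)·212.2200]/1.03 = 199.1187. B = V − Δ·S = 253.9473.
(2,0): S=157.9500. Δ = (V_up−V_dn)/(S_up−S_dn) = (218.9986−100.3487)/(197.4375−142.1550) = 2.1462. V = [p*·218.9986 + (1−p*)·100.3487]/1.03 = 140.2123. B = V − Δ·S = -198.7875.
(2,1): S=219.3750. Δ = (V_up−V_dn)/(S_up−S_dn) = (259.5834−218.9986)/(274.2188−197.4375) = 0.5286. V = [p*·259.5834 + (1−p*)·218.9986]/1.03 = 227.2553. B = V − Δ·S = 111.2989.
(2,2): S=304.6875. Δ = (V_up−V_dn)/(S_up−S_dn) = (199.1187−259.5834)/(380.8594−274.2188) = -0.5670. V = [p*·199.1187 + (1−p*)·259.5834]/1.03 = 230.2185. B = V − Δ·S = 402.9746.
(1,0): S=175.5000. Δ = (V_up−V_dn)/(S_up−S_dn) = (227.2553−140.2123)/(219.3750−157.9500) = 1.4171. V = [p*·227.2553 + (1−p*)·140.2123]/1.03 = 167.5170. B = V − Δ·S = -81.1773.
(1,1): S=243.7500. Δ = (V_up−V_dn)/(S_up−S_dn) = (230.2185−227.2553)/(304.6875−219.3750) = 0.0347. V = [p*·230.2185 + (1−p*)·227.2553]/1.03 = 221.7048. B = V − Δ·S = 213.2384.
(0,0): S=195.0000. Δ = (V_up−V_dn)/(S_up−S_dn) = (221.7048−167.5170)/(243.7500−175.5000) = 0.7940. V = [p*·221.7048 + (1−p*)·167.5170]/1.03 = 182.1786. B = V − Δ·S = 27.3564.
Check: Δ(0,0)·S0 + B(0,0) = 182.1786 = V0.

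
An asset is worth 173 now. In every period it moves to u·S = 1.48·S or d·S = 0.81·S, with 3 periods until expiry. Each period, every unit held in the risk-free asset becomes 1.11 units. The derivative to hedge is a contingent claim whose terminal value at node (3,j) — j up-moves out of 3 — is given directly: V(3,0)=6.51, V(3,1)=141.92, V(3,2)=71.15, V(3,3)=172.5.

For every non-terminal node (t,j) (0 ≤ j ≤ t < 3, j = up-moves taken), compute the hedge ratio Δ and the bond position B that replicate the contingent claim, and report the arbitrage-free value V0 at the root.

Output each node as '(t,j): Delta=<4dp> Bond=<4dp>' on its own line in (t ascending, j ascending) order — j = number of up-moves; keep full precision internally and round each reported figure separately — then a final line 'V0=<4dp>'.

The replicating-portfolio and risk-neutral prices coincide; use p* = (1.11−0.81)/(1.48−0.81) = 0.4478 for the latter.
Terminal values V(3,·): V(3,0)=6.5100, V(3,1)=141.9200, V(3,2)=71.1500, V(3,3)=172.5000
Node (2,0) S=113.5053: V=(p*·141.9200+(1−p*)·6.5100)/1.11=60.4877; Δ=(141.9200−6.5100)/(167.9878−91.9393)=1.7806; B=V−Δ·S=-141.6168
Node (2,1) S=207.3924: V=(p*·71.1500+(1−p*)·141.9200)/1.11=99.3081; Δ=(71.1500−141.9200)/(306.9408−167.9878)=-0.5093; B=V−Δ·S=204.9349
Node (2,2) S=378.9392: V=(p*·172.5000+(1−p*)·71.1500)/1.11=104.9825; Δ=(172.5000−71.1500)/(560.8300−306.9408)=0.3992; B=V−Δ·S=-46.2861
Node (1,0) S=140.1300: V=(p*·99.3081+(1−p*)·60.4877)/1.11=70.1531; Δ=(99.3081−60.4877)/(207.3924−113.5053)=0.4135; B=V−Δ·S=12.2123
Node (1,1) S=256.0400: V=(p*·104.9825+(1−p*)·99.3081)/1.11=91.7557; Δ=(104.9825−99.3081)/(378.9392−207.3924)=0.0331; B=V−Δ·S=83.2864
Node (0,0) S=173.0000: V=(p*·91.7557+(1−p*)·70.1531)/1.11=71.9152; Δ=(91.7557−70.1531)/(256.0400−140.1300)=0.1864; B=V−Δ·S=39.6725
Root portfolio cost Δ·173+B reproduces V0=71.9152.

(0,0): Delta=0.1864 Bond=39.6725
(1,0): Delta=0.4135 Bond=12.2123
(1,1): Delta=0.0331 Bond=83.2864
(2,0): Delta=1.7806 Bond=-141.6168
(2,1): Delta=-0.5093 Bond=204.9349
(2,2): Delta=0.3992 Bond=-46.2861
V0=71.9152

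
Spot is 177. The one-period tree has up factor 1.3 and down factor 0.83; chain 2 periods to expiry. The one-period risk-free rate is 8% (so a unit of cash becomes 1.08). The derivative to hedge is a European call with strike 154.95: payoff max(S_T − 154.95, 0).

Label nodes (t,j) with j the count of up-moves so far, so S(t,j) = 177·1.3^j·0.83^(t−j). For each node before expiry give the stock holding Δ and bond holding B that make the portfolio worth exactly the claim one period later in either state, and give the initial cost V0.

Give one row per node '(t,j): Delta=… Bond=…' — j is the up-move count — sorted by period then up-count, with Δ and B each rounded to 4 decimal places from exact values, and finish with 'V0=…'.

Since d<R<u, set p* = (R−d)/(u−d) = 0.5319; price each node as the discounted p*-expectation of its children.
Terminal payoffs: V(2,0)=0.0000, V(2,1)=36.0330, V(2,2)=144.1800
  t=1,j=0: stock 146.9100 → up 190.9830 (V=36.0330), down 121.9353 (V=0.0000). Price 17.7467; hedge Δ=0.5219, bond B=-58.9192.
  t=1,j=1: stock 230.1000 → up 299.1300 (V=144.1800), down 190.9830 (V=36.0330). Price 86.6278; hedge Δ=1.0000, bond B=-143.4722.
  t=0,j=0: stock 177.0000 → up 230.1000 (V=86.6278), down 146.9100 (V=17.7467). Price 50.3570; hedge Δ=0.8280, bond B=-96.1983.
Check: Δ(0,0)·S0 + B(0,0) = 50.3570 = V0.

(0,0): Delta=0.8280 Bond=-96.1983
(1,0): Delta=0.5219 Bond=-58.9192
(1,1): Delta=1.0000 Bond=-143.4722
V0=50.3570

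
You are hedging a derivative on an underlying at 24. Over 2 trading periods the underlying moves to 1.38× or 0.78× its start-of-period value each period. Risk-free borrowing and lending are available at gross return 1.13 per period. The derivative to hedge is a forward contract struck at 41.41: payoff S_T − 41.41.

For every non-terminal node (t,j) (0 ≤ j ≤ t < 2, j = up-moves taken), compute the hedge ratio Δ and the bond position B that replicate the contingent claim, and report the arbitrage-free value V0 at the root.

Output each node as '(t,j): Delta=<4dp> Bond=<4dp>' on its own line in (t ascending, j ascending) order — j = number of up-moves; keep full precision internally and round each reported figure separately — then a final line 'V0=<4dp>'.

(0,0): Delta=1.0000 Bond=-32.4301
(1,0): Delta=1.0000 Bond=-36.6460
(1,1): Delta=1.0000 Bond=-36.6460
V0=-8.4301

The replicating-portfolio and risk-neutral prices coincide; use p* = (1.13−0.78)/(1.38−0.78) = 0.5833 for the latter.
Terminal payoffs: V(2,0)=-26.8084, V(2,1)=-15.5764, V(2,2)=4.2956
(1,0): S=18.7200. Δ = (V_up−V_dn)/(S_up−S_dn) = (-15.5764−-26.8084)/(25.8336−14.6016) = 1.0000. V = [p*·-15.5764 + (1−p*)·-26.8084]/1.13 = -17.9260. B = V − Δ·S = -36.6460.
(1,1): S=33.1200. Δ = (V_up−V_dn)/(S_up−S_dn) = (4.2956−-15.5764)/(45.7056−25.8336) = 1.0000. V = [p*·4.2956 + (1−p*)·-15.5764]/1.13 = -3.5260. B = V − Δ·S = -36.6460.
(0,0): S=24.0000. Δ = (V_up−V_dn)/(S_up−S_dn) = (-3.5260−-17.9260)/(33.1200−18.7200) = 1.0000. V = [p*·-3.5260 + (1−p*)·-17.9260]/1.13 = -8.4301. B = V − Δ·S = -32.4301.
Self-financing check: at every node Δ·S+B equals the discounted successor values.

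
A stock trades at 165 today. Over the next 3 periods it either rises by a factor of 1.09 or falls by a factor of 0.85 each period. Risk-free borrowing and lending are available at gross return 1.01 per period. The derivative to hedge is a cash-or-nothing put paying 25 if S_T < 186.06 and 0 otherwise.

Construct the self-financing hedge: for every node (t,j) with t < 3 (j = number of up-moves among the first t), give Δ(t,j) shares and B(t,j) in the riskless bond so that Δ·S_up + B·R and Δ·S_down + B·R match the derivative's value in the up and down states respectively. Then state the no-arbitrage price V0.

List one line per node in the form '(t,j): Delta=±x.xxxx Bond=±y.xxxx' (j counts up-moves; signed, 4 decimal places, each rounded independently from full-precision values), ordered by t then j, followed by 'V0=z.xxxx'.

Risk-neutral probability p* = (R−d)/(u−d) = (1.01−0.85)/(1.09−0.85) = 0.6667.
Payoff layer (t=3): V(3,0)=25.0000, V(3,1)=25.0000, V(3,2)=25.0000, V(3,3)=0.0000
Node (2,0) S=119.2125: V=(p*·25.0000+(1−p*)·25.0000)/1.01=24.7525; Δ=(25.0000−25.0000)/(129.9416−101.3306)=0.0000; B=V−Δ·S=24.7525
Node (2,1) S=152.8725: V=(p*·25.0000+(1−p*)·25.0000)/1.01=24.7525; Δ=(25.0000−25.0000)/(166.6310−129.9416)=0.0000; B=V−Δ·S=24.7525
Node (2,2) S=196.0365: V=(p*·0.0000+(1−p*)·25.0000)/1.01=8.2508; Δ=(0.0000−25.0000)/(213.6798−166.6310)=-0.5314; B=V−Δ·S=112.4175
Node (1,0) S=140.2500: V=(p*·24.7525+(1−p*)·24.7525)/1.01=24.5074; Δ=(24.7525−24.7525)/(152.8725−119.2125)=0.0000; B=V−Δ·S=24.5074
Node (1,1) S=179.8500: V=(p*·8.2508+(1−p*)·24.7525)/1.01=13.6152; Δ=(8.2508−24.7525)/(196.0365−152.8725)=-0.3823; B=V−Δ·S=82.3721
Node (0,0) S=165.0000: V=(p*·13.6152+(1−p*)·24.5074)/1.01=17.0752; Δ=(13.6152−24.5074)/(179.8500−140.2500)=-0.2751; B=V−Δ·S=62.4593
Self-financing check: at every node Δ·S+B equals the discounted successor values.

(0,0): Delta=-0.2751 Bond=62.4593
(1,0): Delta=0.0000 Bond=24.5074
(1,1): Delta=-0.3823 Bond=82.3721
(2,0): Delta=0.0000 Bond=24.7525
(2,1): Delta=0.0000 Bond=24.7525
(2,2): Delta=-0.5314 Bond=112.4175
V0=17.0752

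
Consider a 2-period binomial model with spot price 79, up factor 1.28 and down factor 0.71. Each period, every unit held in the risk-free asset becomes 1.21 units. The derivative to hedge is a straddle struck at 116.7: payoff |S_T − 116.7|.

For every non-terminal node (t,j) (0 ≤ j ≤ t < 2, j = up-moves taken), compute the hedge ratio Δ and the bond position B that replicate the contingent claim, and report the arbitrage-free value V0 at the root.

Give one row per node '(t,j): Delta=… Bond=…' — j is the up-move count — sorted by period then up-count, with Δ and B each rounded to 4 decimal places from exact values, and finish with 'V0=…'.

(0,0): Delta=-0.5900 Bond=60.7017
(1,0): Delta=-1.0000 Bond=96.4463
(1,1): Delta=-0.5582 Bond=70.2295
V0=14.0921

Since d<R<u, set p* = (R−d)/(u−d) = 0.8772; price each node as the discounted p*-expectation of its children.
Terminal payoffs: V(2,0)=76.8761, V(2,1)=44.9048, V(2,2)=12.7336
  t=1,j=0: stock 56.0900 → up 71.7952 (V=44.9048), down 39.8239 (V=76.8761). Price 40.3563; hedge Δ=-1.0000, bond B=96.4463.
  t=1,j=1: stock 101.1200 → up 129.4336 (V=12.7336), down 71.7952 (V=44.9048). Price 13.7888; hedge Δ=-0.5582, bond B=70.2295.
  t=0,j=0: stock 79.0000 → up 101.1200 (V=13.7888), down 56.0900 (V=40.3563). Price 14.0921; hedge Δ=-0.5900, bond B=60.7017.
Self-financing check: at every node Δ·S+B equals the discounted successor values.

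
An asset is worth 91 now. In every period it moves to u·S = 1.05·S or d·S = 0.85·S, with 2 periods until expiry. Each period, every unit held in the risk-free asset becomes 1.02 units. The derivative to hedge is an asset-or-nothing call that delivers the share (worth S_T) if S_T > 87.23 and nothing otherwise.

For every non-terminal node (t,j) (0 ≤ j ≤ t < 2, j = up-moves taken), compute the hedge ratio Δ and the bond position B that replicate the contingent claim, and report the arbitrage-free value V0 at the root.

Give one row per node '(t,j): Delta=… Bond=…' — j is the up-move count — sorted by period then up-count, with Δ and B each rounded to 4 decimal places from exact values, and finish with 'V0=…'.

(0,0): Delta=4.5937 Bond=-348.3594
(1,0): Delta=0.0000 Bond=0.0000
(1,1): Delta=5.2500 Bond=-418.0312
V0=69.6719

No-arbitrage ⇒ martingale measure with p* = (R−d)/(u−d) = 0.8500.
At expiry t=2: V(2,0)=0.0000, V(2,1)=0.0000, V(2,2)=100.3275
(1,0): S=77.3500. Δ = (V_up−V_dn)/(S_up−S_dn) = (0.0000−0.0000)/(81.2175−65.7475) = 0.0000. V = [p*·0.0000 + (1−p*)·0.0000]/1.02 = 0.0000. B = V − Δ·S = 0.0000.
(1,1): S=95.5500. Δ = (V_up−V_dn)/(S_up−S_dn) = (100.3275−0.0000)/(100.3275−81.2175) = 5.2500. V = [p*·100.3275 + (1−p*)·0.0000]/1.02 = 83.6062. B = V − Δ·S = -418.0312.
(0,0): S=91.0000. Δ = (V_up−V_dn)/(S_up−S_dn) = (83.6062−0.0000)/(95.5500−77.3500) = 4.5937. V = [p*·83.6062 + (1−p*)·0.0000]/1.02 = 69.6719. B = V − Δ·S = -348.3594.
Root portfolio cost Δ·91+B reproduces V0=69.6719.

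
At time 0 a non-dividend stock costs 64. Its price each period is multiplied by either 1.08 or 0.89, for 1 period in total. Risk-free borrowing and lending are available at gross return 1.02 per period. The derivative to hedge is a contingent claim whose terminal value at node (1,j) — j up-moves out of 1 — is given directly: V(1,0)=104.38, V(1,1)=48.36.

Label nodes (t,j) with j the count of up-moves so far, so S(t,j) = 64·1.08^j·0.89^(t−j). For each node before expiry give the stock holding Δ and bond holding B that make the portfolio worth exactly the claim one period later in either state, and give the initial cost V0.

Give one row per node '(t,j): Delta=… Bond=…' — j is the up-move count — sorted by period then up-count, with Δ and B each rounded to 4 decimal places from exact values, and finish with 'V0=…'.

(0,0): Delta=-4.6069 Bond=359.5975
V0=64.7554

The replicating-portfolio and risk-neutral prices coincide; use p* = (1.02−0.89)/(1.08−0.89) = 0.6842 for the latter.
Payoff layer (t=1): V(1,0)=104.3800, V(1,1)=48.3600
Node (0,0) S=64.0000: V=(p*·48.3600+(1−p*)·104.3800)/1.02=64.7554; Δ=(48.3600−104.3800)/(69.1200−56.9600)=-4.6069; B=V−Δ·S=359.5975
Self-financing check: at every node Δ·S+B equals the discounted successor values.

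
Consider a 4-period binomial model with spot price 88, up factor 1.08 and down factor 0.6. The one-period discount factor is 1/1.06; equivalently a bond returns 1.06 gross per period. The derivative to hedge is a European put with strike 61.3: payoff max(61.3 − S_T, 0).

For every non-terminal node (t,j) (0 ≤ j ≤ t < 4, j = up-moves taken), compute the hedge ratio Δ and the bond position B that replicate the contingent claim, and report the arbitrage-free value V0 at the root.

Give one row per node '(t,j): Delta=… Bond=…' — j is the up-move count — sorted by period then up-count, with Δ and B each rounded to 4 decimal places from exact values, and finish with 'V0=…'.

(0,0): Delta=-0.0572 Bond=5.2275
(1,0): Delta=-0.8319 Bond=46.4441
(1,1): Delta=-0.0385 Bond=3.7628
(2,0): Delta=-1.0000 Bond=54.5568
(2,1): Delta=-0.8278 Bond=48.9992
(2,2): Delta=-0.0194 Bond=2.0316
(3,0): Delta=-1.0000 Bond=57.8302
(3,1): Delta=-1.0000 Bond=57.8302
(3,2): Delta=-0.8237 Bond=51.6830
(3,3): Delta=0.0000 Bond=0.0000
V0=0.1936

No-arbitrage ⇒ martingale measure with p* = (R−d)/(u−d) = 0.9583.
At expiry t=4: V(4,0)=49.8952, V(4,1)=40.7714, V(4,2)=24.3484, V(4,3)=0.0000, V(4,4)=0.0000
  t=3,j=0: stock 19.0080 → up 20.5286 (V=40.7714), down 11.4048 (V=49.8952). Price 38.8222; hedge Δ=-1.0000, bond B=57.8302.
  t=3,j=1: stock 34.2144 → up 36.9516 (V=24.3484), down 20.5286 (V=40.7714). Price 23.6158; hedge Δ=-1.0000, bond B=57.8302.
  t=3,j=2: stock 61.5859 → up 66.5128 (V=0.0000), down 36.9516 (V=24.3484). Price 0.9571; hedge Δ=-0.8237, bond B=51.6830.
  t=3,j=3: stock 110.8547 → up 119.7230 (V=0.0000), down 66.5128 (V=0.0000). Price 0.0000; hedge Δ=0.0000, bond B=0.0000.
  t=2,j=0: stock 31.6800 → up 34.2144 (V=23.6158), down 19.0080 (V=38.8222). Price 22.8768; hedge Δ=-1.0000, bond B=54.5568.
  t=2,j=1: stock 57.0240 → up 61.5859 (V=0.9571), down 34.2144 (V=23.6158). Price 1.7936; hedge Δ=-0.8278, bond B=48.9992.
  t=2,j=2: stock 102.6432 → up 110.8547 (V=0.0000), down 61.5859 (V=0.9571). Price 0.0376; hedge Δ=-0.0194, bond B=2.0316.
  t=1,j=0: stock 52.8000 → up 57.0240 (V=1.7936), down 31.6800 (V=22.8768). Price 2.5208; hedge Δ=-0.8319, bond B=46.4441.
  t=1,j=1: stock 95.0400 → up 102.6432 (V=0.0376), down 57.0240 (V=1.7936). Price 0.1045; hedge Δ=-0.0385, bond B=3.7628.
  t=0,j=0: stock 88.0000 → up 95.0400 (V=0.1045), down 52.8000 (V=2.5208). Price 0.1936; hedge Δ=-0.0572, bond B=5.2275.
Check: Δ(0,0)·S0 + B(0,0) = 0.1936 = V0.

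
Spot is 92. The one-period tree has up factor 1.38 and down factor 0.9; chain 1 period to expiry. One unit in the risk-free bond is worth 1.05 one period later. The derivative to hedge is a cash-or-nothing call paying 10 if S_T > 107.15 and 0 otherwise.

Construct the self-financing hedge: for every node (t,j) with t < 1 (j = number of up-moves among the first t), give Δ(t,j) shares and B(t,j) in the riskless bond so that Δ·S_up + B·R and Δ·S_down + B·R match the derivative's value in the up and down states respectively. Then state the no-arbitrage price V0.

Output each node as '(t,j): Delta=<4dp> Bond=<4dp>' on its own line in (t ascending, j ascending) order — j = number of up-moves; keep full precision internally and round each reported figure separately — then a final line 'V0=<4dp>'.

No-arbitrage ⇒ martingale measure with p* = (R−d)/(u−d) = 0.3125.
Payoff layer (t=1): V(1,0)=0.0000, V(1,1)=10.0000
  t=0,j=0: stock 92.0000 → up 126.9600 (V=10.0000), down 82.8000 (V=0.0000). Price 2.9762; hedge Δ=0.2264, bond B=-17.8571.
Self-financing check: at every node Δ·S+B equals the discounted successor values.

(0,0): Delta=0.2264 Bond=-17.8571
V0=2.9762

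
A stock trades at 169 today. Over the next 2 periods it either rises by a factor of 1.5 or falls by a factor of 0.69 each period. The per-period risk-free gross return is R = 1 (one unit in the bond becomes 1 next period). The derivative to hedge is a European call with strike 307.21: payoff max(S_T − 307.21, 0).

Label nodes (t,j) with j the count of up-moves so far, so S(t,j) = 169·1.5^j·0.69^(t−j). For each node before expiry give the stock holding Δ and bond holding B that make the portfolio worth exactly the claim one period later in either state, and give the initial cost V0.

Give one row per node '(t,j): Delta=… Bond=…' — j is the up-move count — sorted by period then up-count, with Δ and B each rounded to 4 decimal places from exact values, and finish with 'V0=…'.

(0,0): Delta=0.2042 Bond=-23.8123
(1,0): Delta=0.0000 Bond=0.0000
(1,1): Delta=0.3557 Bond=-62.2193
V0=10.6983

Risk-neutral probability p* = (R−d)/(u−d) = (1−0.69)/(1.5−0.69) = 0.3827.
At expiry t=2: V(2,0)=0.0000, V(2,1)=0.0000, V(2,2)=73.0400
  t=1,j=0: stock 116.6100 → up 174.9150 (V=0.0000), down 80.4609 (V=0.0000). Price 0.0000; hedge Δ=0.0000, bond B=0.0000.
  t=1,j=1: stock 253.5000 → up 380.2500 (V=73.0400), down 174.9150 (V=0.0000). Price 27.9536; hedge Δ=0.3557, bond B=-62.2193.
  t=0,j=0: stock 169.0000 → up 253.5000 (V=27.9536), down 116.6100 (V=0.0000). Price 10.6983; hedge Δ=0.2042, bond B=-23.8123.
Root portfolio cost Δ·169+B reproduces V0=10.6983.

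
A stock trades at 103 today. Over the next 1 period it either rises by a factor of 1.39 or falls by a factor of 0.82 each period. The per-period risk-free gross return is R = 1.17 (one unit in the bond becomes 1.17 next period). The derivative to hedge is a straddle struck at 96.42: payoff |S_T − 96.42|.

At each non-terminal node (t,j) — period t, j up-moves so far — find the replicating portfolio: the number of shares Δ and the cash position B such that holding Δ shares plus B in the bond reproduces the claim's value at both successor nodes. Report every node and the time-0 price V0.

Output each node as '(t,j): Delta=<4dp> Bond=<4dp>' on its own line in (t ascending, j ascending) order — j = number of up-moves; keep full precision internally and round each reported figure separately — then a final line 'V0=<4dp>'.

(0,0): Delta=0.5926 Bond=-32.5545
V0=28.4806

No-arbitrage ⇒ martingale measure with p* = (R−d)/(u−d) = 0.6140.
Payoff layer (t=1): V(1,0)=11.9600, V(1,1)=46.7500
  t=0,j=0: stock 103.0000 → up 143.1700 (V=46.7500), down 84.4600 (V=11.9600). Price 28.4806; hedge Δ=0.5926, bond B=-32.5545.
Self-financing check: at every node Δ·S+B equals the discounted successor values.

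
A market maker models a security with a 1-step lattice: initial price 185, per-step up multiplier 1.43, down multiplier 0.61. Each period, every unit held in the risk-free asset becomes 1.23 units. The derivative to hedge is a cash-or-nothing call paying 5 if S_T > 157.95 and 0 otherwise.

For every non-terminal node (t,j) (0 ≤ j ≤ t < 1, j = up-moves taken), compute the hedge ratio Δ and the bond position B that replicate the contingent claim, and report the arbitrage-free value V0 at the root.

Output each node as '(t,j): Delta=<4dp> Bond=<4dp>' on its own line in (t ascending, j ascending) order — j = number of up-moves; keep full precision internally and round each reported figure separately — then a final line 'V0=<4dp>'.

The replicating-portfolio and risk-neutral prices coincide; use p* = (1.23−0.61)/(1.43−0.61) = 0.7561 for the latter.
Terminal payoffs: V(1,0)=0.0000, V(1,1)=5.0000
Node (0,0) S=185.0000: V=(p*·5.0000+(1−p*)·0.0000)/1.23=3.0736; Δ=(5.0000−0.0000)/(264.5500−112.8500)=0.0330; B=V−Δ·S=-3.0240
Check: Δ(0,0)·S0 + B(0,0) = 3.0736 = V0.

(0,0): Delta=0.0330 Bond=-3.0240
V0=3.0736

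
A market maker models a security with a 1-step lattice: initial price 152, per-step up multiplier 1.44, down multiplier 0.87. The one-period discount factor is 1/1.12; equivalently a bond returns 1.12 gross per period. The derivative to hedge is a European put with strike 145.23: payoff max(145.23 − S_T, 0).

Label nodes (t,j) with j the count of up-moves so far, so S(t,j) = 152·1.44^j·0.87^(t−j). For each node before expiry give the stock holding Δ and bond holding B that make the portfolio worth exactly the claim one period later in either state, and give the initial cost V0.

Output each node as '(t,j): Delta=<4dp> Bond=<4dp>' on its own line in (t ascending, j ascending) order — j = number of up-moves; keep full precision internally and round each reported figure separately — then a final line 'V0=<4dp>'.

No-arbitrage ⇒ martingale measure with p* = (R−d)/(u−d) = 0.4386.
At expiry t=1: V(1,0)=12.9900, V(1,1)=0.0000
  t=0,j=0: stock 152.0000 → up 218.8800 (V=0.0000), down 132.2400 (V=12.9900). Price 6.5113; hedge Δ=-0.1499, bond B=29.3008.
Each (Δ,B) replicates both successor values, so the strategy is self-financing and V0 is arbitrage-free.

(0,0): Delta=-0.1499 Bond=29.3008
V0=6.5113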